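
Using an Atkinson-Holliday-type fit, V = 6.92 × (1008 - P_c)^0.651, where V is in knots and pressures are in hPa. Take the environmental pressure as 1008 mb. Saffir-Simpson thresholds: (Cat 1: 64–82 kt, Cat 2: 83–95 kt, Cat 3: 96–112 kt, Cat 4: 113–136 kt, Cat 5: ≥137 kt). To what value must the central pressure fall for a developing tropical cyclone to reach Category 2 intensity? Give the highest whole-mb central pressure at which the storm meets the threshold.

Category 2 begins at V = 83 kt.
Required ΔP = (83/6.92)^(1/0.651) = 11.994^1.536 ≈ 45.44 mb.
P_c ≤ 1008 − 45.44 = 962.56, so the highest integer P_c is 962 mb.

962 mb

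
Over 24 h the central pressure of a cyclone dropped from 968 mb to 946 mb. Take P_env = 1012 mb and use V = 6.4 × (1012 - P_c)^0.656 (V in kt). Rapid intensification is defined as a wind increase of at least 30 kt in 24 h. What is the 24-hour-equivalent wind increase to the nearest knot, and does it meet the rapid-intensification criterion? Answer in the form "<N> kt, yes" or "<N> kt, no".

V₁: ΔP = 44, V ≈ 6.4 × 44^0.656 ≈ 76.61 kt.
V₂: ΔP = 66, V ≈ 6.4 × 66^0.656 ≈ 99.95 kt.
ΔV over 24 h = 23.34 kt → 24 h equivalent = 23.34 × 24/24 ≈ 23.34 kt.
23 kt < 30 kt ⇒ not rapid intensification.

23 kt, no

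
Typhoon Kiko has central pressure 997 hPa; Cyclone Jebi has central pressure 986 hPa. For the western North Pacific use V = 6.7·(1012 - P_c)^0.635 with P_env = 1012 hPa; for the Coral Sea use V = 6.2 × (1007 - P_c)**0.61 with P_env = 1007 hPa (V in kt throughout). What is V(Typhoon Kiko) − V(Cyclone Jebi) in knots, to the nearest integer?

Typhoon Kiko: ΔP = 15; V ≈ 6.7 × 15^0.635 ≈ 37.40 kt.
Cyclone Jebi: ΔP = 21; V ≈ 6.2 × 21^0.61 ≈ 39.71 kt.
Difference ≈ 37.40 − 39.71 = -2.31 → -2 kt.

-2 kt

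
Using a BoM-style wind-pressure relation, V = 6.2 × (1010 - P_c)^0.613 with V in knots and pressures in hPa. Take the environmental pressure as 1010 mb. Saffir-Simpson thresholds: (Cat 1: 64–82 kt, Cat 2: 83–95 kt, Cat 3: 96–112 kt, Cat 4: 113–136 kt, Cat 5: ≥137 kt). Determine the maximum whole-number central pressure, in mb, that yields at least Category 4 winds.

896 mb

Category 4 begins at V = 113 kt.
Required ΔP = (113/6.2)^(1/0.613) = 18.226^1.631 ≈ 113.92 mb.
P_c ≤ 1010 − 113.92 = 896.08, so the highest integer P_c is 896 mb.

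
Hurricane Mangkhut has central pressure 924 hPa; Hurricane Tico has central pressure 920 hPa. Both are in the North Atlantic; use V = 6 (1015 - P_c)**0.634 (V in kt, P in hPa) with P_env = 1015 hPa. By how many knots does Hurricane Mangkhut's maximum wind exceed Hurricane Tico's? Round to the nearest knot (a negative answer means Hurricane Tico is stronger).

-3 kt

Hurricane Mangkhut: ΔP = 91; V ≈ 6 × 91^0.634 ≈ 104.76 kt.
Hurricane Tico: ΔP = 95; V ≈ 6 × 95^0.634 ≈ 107.65 kt.
Difference ≈ 104.76 − 107.65 = -2.89 → -3 kt.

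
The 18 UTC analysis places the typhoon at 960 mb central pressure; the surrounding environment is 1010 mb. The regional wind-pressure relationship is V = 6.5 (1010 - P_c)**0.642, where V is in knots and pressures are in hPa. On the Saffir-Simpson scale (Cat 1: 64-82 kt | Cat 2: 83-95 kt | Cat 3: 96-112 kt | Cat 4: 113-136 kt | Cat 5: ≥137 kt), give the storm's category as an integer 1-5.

ΔP = 1010 − 960 = 50 mb.
V ≈ 6.5 × 50^0.642 = 6.5 × 12.32 ≈ 80 kt.
80 kt falls in the Category 1 band.

1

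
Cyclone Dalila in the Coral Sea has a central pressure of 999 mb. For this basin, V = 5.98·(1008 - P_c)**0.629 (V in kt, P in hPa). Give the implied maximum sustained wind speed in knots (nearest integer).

ΔP = 1008 − 999 = 9 mb.
9^0.629 ≈ 3.983.
V ≈ 5.98 × 3.983 ≈ 23.8 kt.

24 kt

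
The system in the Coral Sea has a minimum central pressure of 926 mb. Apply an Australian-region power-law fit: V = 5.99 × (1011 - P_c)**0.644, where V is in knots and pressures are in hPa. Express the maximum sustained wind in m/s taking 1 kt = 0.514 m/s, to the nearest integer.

54 m/s

ΔP = 1011 − 926 = 85 mb.
V ≈ 5.99 × 85^0.644 = 5.99 × 17.480 ≈ 104.706 kt.
104.706 × 0.514 ≈ 53.82 m/s → 54 m/s.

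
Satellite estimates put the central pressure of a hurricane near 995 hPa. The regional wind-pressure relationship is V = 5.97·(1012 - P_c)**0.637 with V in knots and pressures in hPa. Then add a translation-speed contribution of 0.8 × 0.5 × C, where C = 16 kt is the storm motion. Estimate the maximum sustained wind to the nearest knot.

43 kt

ΔP = 1012 − 995 = 17 hPa.
17^0.637 ≈ 6.078.
V ≈ 5.97 × 6.078 ≈ 36.3 kt.
Translation term: 0.8 × 0.5 × 16 = 6.4 kt.
Corrected V ≈ 42.7 kt → 43 kt.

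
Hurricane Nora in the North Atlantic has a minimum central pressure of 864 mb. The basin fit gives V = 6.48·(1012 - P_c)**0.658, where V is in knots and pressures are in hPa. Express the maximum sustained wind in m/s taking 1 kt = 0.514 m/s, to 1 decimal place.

89.2 m/s

ΔP = 1012 − 864 = 148 mb.
V ≈ 6.48 × 148^0.658 = 6.48 × 26.794 ≈ 173.623 kt.
173.623 × 0.514 ≈ 89.24 m/s → 89.2 m/s.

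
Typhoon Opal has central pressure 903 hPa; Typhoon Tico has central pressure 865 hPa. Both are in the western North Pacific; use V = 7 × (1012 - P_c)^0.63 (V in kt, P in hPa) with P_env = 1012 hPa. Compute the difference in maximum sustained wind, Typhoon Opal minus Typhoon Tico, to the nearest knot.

-28 kt

Typhoon Opal: ΔP = 109; V ≈ 7 × 109^0.63 ≈ 134.49 kt.
Typhoon Tico: ΔP = 147; V ≈ 7 × 147^0.63 ≈ 162.37 kt.
Difference ≈ 134.49 − 162.37 = -27.88 → -28 kt.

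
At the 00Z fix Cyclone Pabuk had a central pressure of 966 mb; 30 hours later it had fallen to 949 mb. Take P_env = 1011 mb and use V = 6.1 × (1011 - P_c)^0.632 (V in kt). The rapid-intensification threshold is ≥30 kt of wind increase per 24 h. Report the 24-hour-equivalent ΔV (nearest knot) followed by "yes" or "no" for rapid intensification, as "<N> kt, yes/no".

V₁: ΔP = 45, V ≈ 6.1 × 45^0.632 ≈ 67.63 kt.
V₂: ΔP = 62, V ≈ 6.1 × 62^0.632 ≈ 82.82 kt.
ΔV over 30 h = 15.19 kt → 24 h equivalent = 15.19 × 24/30 ≈ 12.15 kt.
12 kt < 30 kt ⇒ not rapid intensification.

12 kt, no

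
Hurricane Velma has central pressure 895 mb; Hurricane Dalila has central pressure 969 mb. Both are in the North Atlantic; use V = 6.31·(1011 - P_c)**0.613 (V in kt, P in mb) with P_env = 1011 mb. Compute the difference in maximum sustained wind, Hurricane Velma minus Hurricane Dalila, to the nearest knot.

Hurricane Velma: ΔP = 116; V ≈ 6.31 × 116^0.613 ≈ 116.29 kt.
Hurricane Dalila: ΔP = 42; V ≈ 6.31 × 42^0.613 ≈ 62.39 kt.
Difference ≈ 116.29 − 62.39 = 53.90 → 54 kt.

54 kt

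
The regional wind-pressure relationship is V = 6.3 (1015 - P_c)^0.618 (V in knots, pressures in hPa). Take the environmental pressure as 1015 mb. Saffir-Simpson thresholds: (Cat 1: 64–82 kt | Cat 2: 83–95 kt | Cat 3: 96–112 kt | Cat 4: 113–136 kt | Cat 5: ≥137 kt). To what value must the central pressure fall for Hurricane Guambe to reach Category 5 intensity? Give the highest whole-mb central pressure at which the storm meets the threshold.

Category 5 begins at V = 137 kt.
Required ΔP = (137/6.3)^(1/0.618) = 21.746^1.618 ≈ 145.90 mb.
P_c ≤ 1015 − 145.90 = 869.10, so the highest integer P_c is 869 mb.

869 mb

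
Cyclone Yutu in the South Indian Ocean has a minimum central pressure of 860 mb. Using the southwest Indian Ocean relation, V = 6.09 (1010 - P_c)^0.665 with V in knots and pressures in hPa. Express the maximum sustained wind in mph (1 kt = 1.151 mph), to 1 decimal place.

196.2 mph

ΔP = 1010 − 860 = 150 mb.
V ≈ 6.09 × 150^0.665 = 6.09 × 27.996 ≈ 170.497 kt.
170.497 × 1.151 ≈ 196.24 mph → 196.2 mph.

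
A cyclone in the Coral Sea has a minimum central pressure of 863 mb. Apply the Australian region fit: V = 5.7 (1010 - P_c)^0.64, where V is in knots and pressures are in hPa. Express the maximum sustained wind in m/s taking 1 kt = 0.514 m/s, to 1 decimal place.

71.4 m/s

ΔP = 1010 − 863 = 147 mb.
V ≈ 5.7 × 147^0.64 = 5.7 × 24.383 ≈ 138.982 kt.
138.982 × 0.514 ≈ 71.44 m/s → 71.4 m/s.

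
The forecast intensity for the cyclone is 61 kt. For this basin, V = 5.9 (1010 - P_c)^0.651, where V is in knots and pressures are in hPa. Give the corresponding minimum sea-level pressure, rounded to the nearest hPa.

974 hPa

ΔP = (V / 5.9)^(1/0.651) = (61/5.9)^1.536.
61/5.9 = 10.339; 10.339^1.536 ≈ 36.17 hPa.
P_c = 1010 − 36.17 = 973.83 ≈ 974 hPa.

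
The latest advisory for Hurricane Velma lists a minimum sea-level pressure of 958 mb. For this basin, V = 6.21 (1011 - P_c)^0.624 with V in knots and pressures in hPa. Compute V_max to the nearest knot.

74 kt

ΔP = 1011 − 958 = 53 mb.
53^0.624 ≈ 11.911.
V ≈ 6.21 × 11.911 ≈ 74.0 kt.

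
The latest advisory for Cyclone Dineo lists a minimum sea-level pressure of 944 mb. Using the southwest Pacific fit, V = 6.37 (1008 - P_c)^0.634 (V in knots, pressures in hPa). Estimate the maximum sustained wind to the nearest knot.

89 kt

ΔP = 1008 − 944 = 64 mb.
64^0.634 ≈ 13.967.
V ≈ 6.37 × 13.967 ≈ 89.0 kt.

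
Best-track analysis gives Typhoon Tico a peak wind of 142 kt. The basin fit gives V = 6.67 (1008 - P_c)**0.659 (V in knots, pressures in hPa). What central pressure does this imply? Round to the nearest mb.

ΔP = (V / 6.67)^(1/0.659) = (142/6.67)^1.517.
142/6.67 = 21.289; 21.289^1.517 ≈ 103.61 mb.
P_c = 1008 − 103.61 = 904.39 ≈ 904 mb.

904 mb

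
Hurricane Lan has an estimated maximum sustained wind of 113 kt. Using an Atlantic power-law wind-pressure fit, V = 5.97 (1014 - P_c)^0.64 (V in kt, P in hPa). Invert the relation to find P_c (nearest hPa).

ΔP = (V / 5.97)^(1/0.64) = (113/5.97)^1.562.
113/5.97 = 18.928; 18.928^1.562 ≈ 98.96 hPa.
P_c = 1014 − 98.96 = 915.04 ≈ 915 hPa.

915 hPa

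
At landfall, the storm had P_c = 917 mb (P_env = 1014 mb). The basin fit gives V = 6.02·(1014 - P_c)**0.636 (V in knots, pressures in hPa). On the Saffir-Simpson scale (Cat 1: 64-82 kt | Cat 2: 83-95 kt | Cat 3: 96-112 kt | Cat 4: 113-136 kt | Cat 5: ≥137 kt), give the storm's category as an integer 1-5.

3

ΔP = 1014 − 917 = 97 mb.
V ≈ 6.02 × 97^0.636 = 6.02 × 18.35 ≈ 110 kt.
110 kt falls in the Category 3 band.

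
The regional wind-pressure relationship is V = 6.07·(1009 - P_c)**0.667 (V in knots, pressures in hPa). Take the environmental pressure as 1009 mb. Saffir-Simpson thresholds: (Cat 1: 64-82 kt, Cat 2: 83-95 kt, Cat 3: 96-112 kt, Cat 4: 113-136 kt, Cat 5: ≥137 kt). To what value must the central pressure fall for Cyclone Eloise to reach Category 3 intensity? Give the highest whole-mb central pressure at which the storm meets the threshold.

Category 3 begins at V = 96 kt.
Required ΔP = (96/6.07)^(1/0.667) = 15.815^1.499 ≈ 62.77 mb.
P_c ≤ 1009 − 62.77 = 946.23, so the highest integer P_c is 946 mb.

946 mb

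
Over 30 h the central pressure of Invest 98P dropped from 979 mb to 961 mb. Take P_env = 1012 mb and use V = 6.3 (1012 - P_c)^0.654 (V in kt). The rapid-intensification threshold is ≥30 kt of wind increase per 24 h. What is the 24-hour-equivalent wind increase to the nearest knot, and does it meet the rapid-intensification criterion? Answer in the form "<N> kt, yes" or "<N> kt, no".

16 kt, no

V₁: ΔP = 33, V ≈ 6.3 × 33^0.654 ≈ 62.01 kt.
V₂: ΔP = 51, V ≈ 6.3 × 51^0.654 ≈ 82.43 kt.
ΔV over 30 h = 20.42 kt → 24 h equivalent = 20.42 × 24/30 ≈ 16.34 kt.
16 kt < 30 kt ⇒ not rapid intensification.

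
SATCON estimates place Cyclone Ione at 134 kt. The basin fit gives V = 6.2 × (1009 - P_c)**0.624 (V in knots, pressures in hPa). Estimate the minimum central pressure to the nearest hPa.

871 hPa

ΔP = (V / 6.2)^(1/0.624) = (134/6.2)^1.603.
134/6.2 = 21.613; 21.613^1.603 ≈ 137.71 hPa.
P_c = 1009 − 137.71 = 871.29 ≈ 871 hPa.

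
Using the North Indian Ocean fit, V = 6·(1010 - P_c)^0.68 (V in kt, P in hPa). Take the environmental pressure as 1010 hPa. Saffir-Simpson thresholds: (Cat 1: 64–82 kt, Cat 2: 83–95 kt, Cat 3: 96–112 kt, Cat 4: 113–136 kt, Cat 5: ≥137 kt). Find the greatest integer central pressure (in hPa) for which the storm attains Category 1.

977 hPa

Category 1 begins at V = 64 kt.
Required ΔP = (64/6)^(1/0.68) = 10.667^1.471 ≈ 32.49 hPa.
P_c ≤ 1010 − 32.49 = 977.51, so the highest integer P_c is 977 hPa.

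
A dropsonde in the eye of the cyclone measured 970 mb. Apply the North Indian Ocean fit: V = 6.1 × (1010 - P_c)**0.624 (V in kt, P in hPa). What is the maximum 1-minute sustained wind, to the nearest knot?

61 kt

ΔP = 1010 − 970 = 40 mb.
40^0.624 ≈ 9.993.
V ≈ 6.1 × 9.993 ≈ 61.0 kt.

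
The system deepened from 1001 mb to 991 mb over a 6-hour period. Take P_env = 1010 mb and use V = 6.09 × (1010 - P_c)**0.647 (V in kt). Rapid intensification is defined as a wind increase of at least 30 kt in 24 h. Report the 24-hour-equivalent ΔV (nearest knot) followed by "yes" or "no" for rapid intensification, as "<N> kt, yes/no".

63 kt, yes

V₁: ΔP = 9, V ≈ 6.09 × 9^0.647 ≈ 25.24 kt.
V₂: ΔP = 19, V ≈ 6.09 × 19^0.647 ≈ 40.92 kt.
ΔV over 6 h = 15.68 kt → 24 h equivalent = 15.68 × 24/6 ≈ 62.72 kt.
63 kt ≥ 30 kt ⇒ rapid intensification.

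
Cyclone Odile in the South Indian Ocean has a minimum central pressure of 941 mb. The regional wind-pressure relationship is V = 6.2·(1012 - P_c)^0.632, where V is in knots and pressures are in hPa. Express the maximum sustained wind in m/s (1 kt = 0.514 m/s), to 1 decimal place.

47.1 m/s

ΔP = 1012 − 941 = 71 mb.
V ≈ 6.2 × 71^0.632 = 6.2 × 14.791 ≈ 91.704 kt.
91.704 × 0.514 ≈ 47.14 m/s → 47.1 m/s.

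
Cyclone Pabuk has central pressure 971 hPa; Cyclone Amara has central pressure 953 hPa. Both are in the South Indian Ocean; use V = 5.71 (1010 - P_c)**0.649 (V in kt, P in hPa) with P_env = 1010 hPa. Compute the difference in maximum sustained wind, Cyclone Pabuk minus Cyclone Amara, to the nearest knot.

Cyclone Pabuk: ΔP = 39; V ≈ 5.71 × 39^0.649 ≈ 61.55 kt.
Cyclone Amara: ΔP = 57; V ≈ 5.71 × 57^0.649 ≈ 78.74 kt.
Difference ≈ 61.55 − 78.74 = -17.19 → -17 kt.

-17 kt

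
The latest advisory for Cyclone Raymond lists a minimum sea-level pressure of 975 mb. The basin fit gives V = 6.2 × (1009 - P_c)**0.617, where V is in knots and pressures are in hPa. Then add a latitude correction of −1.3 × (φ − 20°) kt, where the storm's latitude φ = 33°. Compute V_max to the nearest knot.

ΔP = 1009 − 975 = 34 mb.
34^0.617 ≈ 8.809.
V ≈ 6.2 × 8.809 ≈ 54.6 kt.
Latitude correction: −1.3 × (33 − 20) = -16.9 kt.
Corrected V ≈ 37.7 kt → 38 kt.

38 kt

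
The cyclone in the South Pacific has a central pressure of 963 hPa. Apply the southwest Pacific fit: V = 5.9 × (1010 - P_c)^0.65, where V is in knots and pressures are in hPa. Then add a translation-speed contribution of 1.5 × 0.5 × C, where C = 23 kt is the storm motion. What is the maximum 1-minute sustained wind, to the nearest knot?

ΔP = 1010 − 963 = 47 hPa.
47^0.65 ≈ 12.214.
V ≈ 5.9 × 12.214 ≈ 72.1 kt.
Translation term: 1.5 × 0.5 × 23 = 17.25 kt.
Corrected V ≈ 89.35 kt → 89 kt.

89 kt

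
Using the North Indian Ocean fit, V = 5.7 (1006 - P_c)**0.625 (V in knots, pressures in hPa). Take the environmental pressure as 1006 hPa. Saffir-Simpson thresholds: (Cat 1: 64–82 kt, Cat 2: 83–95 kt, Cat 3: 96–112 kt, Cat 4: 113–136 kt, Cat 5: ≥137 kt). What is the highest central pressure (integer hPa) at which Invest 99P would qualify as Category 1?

958 hPa

Category 1 begins at V = 64 kt.
Required ΔP = (64/5.7)^(1/0.625) = 11.228^1.600 ≈ 47.92 hPa.
P_c ≤ 1006 − 47.92 = 958.08, so the highest integer P_c is 958 hPa.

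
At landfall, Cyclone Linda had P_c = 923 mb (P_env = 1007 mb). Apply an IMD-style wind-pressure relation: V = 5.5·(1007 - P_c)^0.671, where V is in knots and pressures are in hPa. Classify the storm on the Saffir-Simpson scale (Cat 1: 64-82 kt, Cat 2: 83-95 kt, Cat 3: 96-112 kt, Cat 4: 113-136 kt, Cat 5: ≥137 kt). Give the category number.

ΔP = 1007 − 923 = 84 mb.
V ≈ 5.5 × 84^0.671 = 5.5 × 19.55 ≈ 108 kt.
108 kt falls in the Category 3 band.

3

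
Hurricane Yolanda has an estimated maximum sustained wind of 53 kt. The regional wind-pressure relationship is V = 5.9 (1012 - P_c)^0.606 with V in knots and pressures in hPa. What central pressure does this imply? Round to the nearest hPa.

975 hPa

ΔP = (V / 5.9)^(1/0.606) = (53/5.9)^1.650.
53/5.9 = 8.983; 8.983^1.650 ≈ 37.44 hPa.
P_c = 1012 − 37.44 = 974.56 ≈ 975 hPa.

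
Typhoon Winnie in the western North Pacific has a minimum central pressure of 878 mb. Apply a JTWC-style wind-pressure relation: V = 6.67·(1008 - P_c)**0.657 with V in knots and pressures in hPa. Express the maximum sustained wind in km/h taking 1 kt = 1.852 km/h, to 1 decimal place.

302.4 km/h

ΔP = 1008 − 878 = 130 mb.
V ≈ 6.67 × 130^0.657 = 6.67 × 24.483 ≈ 163.300 kt.
163.300 × 1.852 ≈ 302.43 km/h → 302.4 km/h.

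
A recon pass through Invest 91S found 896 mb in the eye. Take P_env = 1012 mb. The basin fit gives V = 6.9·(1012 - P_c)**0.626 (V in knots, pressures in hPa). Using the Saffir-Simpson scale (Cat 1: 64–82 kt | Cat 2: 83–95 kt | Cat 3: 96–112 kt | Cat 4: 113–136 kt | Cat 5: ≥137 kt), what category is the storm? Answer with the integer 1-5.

4

ΔP = 1012 − 896 = 116 mb.
V ≈ 6.9 × 116^0.626 = 6.9 × 19.60 ≈ 135 kt.
135 kt falls in the Category 4 band.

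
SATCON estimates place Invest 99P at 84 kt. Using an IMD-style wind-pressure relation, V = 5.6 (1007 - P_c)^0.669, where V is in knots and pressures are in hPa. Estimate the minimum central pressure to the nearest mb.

950 mb

ΔP = (V / 5.6)^(1/0.669) = (84/5.6)^1.495.
84/5.6 = 15.000; 15.000^1.495 ≈ 57.28 mb.
P_c = 1007 − 57.28 = 949.72 ≈ 950 mb.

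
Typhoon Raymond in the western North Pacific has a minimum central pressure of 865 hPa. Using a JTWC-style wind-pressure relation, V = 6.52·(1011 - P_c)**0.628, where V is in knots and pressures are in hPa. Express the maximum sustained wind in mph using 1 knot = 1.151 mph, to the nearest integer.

172 mph

ΔP = 1011 − 865 = 146 hPa.
V ≈ 6.52 × 146^0.628 = 6.52 × 22.867 ≈ 149.094 kt.
149.094 × 1.151 ≈ 171.61 mph → 172 mph.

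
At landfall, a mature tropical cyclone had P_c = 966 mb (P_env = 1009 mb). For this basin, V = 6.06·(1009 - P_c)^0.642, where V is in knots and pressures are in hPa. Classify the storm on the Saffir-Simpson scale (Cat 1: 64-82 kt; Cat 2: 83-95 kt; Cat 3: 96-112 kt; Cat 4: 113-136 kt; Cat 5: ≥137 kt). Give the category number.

1

ΔP = 1009 − 966 = 43 mb.
V ≈ 6.06 × 43^0.642 = 6.06 × 11.19 ≈ 68 kt.
68 kt falls in the Category 1 band.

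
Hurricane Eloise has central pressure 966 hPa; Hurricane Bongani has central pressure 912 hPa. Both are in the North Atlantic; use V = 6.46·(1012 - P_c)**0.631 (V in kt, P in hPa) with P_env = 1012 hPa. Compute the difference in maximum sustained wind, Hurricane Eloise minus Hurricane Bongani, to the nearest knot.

Hurricane Eloise: ΔP = 46; V ≈ 6.46 × 46^0.631 ≈ 72.35 kt.
Hurricane Bongani: ΔP = 100; V ≈ 6.46 × 100^0.631 ≈ 118.10 kt.
Difference ≈ 72.35 − 118.10 = -45.75 → -46 kt.

-46 kt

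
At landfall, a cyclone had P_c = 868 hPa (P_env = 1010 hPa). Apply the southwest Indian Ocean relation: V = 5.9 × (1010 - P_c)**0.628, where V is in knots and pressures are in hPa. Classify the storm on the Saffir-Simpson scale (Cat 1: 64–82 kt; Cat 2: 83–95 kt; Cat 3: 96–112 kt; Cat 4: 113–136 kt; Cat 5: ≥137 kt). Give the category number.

4

ΔP = 1010 − 868 = 142 hPa.
V ≈ 5.9 × 142^0.628 = 5.9 × 22.47 ≈ 133 kt.
133 kt falls in the Category 4 band.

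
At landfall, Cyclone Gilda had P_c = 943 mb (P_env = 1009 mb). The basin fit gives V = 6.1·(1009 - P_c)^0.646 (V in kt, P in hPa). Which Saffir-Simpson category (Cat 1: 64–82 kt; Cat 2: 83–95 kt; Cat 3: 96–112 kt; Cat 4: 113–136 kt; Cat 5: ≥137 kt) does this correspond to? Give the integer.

ΔP = 1009 − 943 = 66 mb.
V ≈ 6.1 × 66^0.646 = 6.1 × 14.98 ≈ 91 kt.
91 kt falls in the Category 2 band.

2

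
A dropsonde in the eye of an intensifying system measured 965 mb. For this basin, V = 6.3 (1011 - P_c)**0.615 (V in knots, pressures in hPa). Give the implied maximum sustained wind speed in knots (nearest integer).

ΔP = 1011 − 965 = 46 mb.
46^0.615 ≈ 10.534.
V ≈ 6.3 × 10.534 ≈ 66.4 kt.

66 kt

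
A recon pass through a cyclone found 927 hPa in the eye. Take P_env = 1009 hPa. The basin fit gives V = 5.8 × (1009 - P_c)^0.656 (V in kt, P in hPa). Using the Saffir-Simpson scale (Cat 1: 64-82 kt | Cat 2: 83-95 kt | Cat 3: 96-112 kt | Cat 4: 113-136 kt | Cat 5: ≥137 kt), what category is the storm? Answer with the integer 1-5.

3

ΔP = 1009 − 927 = 82 hPa.
V ≈ 5.8 × 82^0.656 = 5.8 × 18.01 ≈ 104 kt.
104 kt falls in the Category 3 band.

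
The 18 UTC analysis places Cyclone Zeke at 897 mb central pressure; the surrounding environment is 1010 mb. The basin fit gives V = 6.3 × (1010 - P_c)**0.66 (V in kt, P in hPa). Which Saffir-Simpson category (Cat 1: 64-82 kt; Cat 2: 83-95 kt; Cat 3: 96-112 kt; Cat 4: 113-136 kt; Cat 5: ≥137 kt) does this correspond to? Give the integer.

ΔP = 1010 − 897 = 113 mb.
V ≈ 6.3 × 113^0.66 = 6.3 × 22.65 ≈ 143 kt.
143 kt falls in the Category 5 band.

5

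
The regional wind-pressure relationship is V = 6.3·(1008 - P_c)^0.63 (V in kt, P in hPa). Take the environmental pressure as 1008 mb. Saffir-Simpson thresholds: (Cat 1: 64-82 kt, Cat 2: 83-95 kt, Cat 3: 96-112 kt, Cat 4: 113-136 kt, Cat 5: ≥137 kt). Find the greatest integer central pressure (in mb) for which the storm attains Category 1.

968 mb

Category 1 begins at V = 64 kt.
Required ΔP = (64/6.3)^(1/0.63) = 10.159^1.587 ≈ 39.64 mb.
P_c ≤ 1008 − 39.64 = 968.36, so the highest integer P_c is 968 mb.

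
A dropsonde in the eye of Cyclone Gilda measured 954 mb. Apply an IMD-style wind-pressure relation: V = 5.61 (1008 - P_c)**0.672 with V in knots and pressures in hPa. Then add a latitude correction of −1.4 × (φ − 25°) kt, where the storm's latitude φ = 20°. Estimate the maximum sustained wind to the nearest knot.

ΔP = 1008 − 954 = 54 mb.
54^0.672 ≈ 14.594.
V ≈ 5.61 × 14.594 ≈ 81.9 kt.
Latitude correction: −1.4 × (20 − 25) = 7 kt.
Corrected V ≈ 88.9 kt → 89 kt.

89 kt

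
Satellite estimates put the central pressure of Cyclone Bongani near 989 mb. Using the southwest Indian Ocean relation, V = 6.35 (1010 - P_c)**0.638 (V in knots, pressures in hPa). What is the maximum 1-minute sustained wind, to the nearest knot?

ΔP = 1010 − 989 = 21 mb.
21^0.638 ≈ 6.976.
V ≈ 6.35 × 6.976 ≈ 44.3 kt.

44 kt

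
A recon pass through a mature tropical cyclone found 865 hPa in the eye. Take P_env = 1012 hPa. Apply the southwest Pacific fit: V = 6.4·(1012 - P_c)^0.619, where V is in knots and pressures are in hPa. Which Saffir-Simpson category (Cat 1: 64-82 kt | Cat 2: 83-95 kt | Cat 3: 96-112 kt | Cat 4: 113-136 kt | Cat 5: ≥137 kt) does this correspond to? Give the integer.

5

ΔP = 1012 − 865 = 147 hPa.
V ≈ 6.4 × 147^0.619 = 6.4 × 21.96 ≈ 141 kt.
141 kt falls in the Category 5 band.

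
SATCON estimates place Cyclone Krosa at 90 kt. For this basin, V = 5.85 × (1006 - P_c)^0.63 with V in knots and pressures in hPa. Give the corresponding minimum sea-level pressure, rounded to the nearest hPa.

ΔP = (V / 5.85)^(1/0.63) = (90/5.85)^1.587.
90/5.85 = 15.385; 15.385^1.587 ≈ 76.61 hPa.
P_c = 1006 − 76.61 = 929.39 ≈ 929 hPa.

929 hPa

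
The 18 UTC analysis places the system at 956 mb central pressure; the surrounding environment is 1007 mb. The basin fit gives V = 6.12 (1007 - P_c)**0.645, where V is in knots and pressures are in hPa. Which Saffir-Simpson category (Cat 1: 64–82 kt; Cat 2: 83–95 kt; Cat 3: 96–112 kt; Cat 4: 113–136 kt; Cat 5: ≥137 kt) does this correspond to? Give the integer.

1

ΔP = 1007 − 956 = 51 mb.
V ≈ 6.12 × 51^0.645 = 6.12 × 12.63 ≈ 77 kt.
77 kt falls in the Category 1 band.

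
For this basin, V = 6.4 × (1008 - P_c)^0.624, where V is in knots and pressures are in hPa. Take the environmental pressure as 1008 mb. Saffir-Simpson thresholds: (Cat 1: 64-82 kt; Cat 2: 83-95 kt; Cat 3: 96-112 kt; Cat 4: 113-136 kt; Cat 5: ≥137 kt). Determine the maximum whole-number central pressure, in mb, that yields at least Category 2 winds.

947 mb

Category 2 begins at V = 83 kt.
Required ΔP = (83/6.4)^(1/0.624) = 12.969^1.603 ≈ 60.74 mb.
P_c ≤ 1008 − 60.74 = 947.26, so the highest integer P_c is 947 mb.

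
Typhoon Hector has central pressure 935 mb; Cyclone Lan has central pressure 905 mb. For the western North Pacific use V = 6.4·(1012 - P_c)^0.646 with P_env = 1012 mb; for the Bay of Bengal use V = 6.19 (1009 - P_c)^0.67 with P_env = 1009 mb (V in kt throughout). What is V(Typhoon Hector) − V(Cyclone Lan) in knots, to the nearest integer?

Typhoon Hector: ΔP = 77; V ≈ 6.4 × 77^0.646 ≈ 105.89 kt.
Cyclone Lan: ΔP = 104; V ≈ 6.19 × 104^0.67 ≈ 139.03 kt.
Difference ≈ 105.89 − 139.03 = -33.14 → -33 kt.

-33 kt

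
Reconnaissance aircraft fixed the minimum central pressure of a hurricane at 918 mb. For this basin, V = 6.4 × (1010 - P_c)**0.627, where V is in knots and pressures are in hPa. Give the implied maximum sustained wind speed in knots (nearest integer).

ΔP = 1010 − 918 = 92 mb.
92^0.627 ≈ 17.033.
V ≈ 6.4 × 17.033 ≈ 109.0 kt.

109 kt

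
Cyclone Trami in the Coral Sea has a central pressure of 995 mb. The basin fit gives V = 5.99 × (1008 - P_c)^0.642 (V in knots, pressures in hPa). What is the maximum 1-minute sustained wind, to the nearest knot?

31 kt

ΔP = 1008 − 995 = 13 mb.
13^0.642 ≈ 5.190.
V ≈ 5.99 × 5.190 ≈ 31.1 kt.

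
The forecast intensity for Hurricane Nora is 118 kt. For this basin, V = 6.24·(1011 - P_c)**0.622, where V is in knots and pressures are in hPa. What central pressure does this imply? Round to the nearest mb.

ΔP = (V / 6.24)^(1/0.622) = (118/6.24)^1.608.
118/6.24 = 18.910; 18.910^1.608 ≈ 112.87 mb.
P_c = 1011 − 112.87 = 898.13 ≈ 898 mb.

898 mb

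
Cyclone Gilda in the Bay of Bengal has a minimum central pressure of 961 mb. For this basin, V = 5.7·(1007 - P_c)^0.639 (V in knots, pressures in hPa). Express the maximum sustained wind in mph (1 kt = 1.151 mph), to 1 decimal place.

75.8 mph

ΔP = 1007 − 961 = 46 mb.
V ≈ 5.7 × 46^0.639 = 5.7 × 11.548 ≈ 65.823 kt.
65.823 × 1.151 ≈ 75.76 mph → 75.8 mph.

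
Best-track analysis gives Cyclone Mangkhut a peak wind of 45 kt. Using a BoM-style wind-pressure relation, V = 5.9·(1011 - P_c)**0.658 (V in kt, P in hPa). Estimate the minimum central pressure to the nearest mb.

989 mb

ΔP = (V / 5.9)^(1/0.658) = (45/5.9)^1.520.
45/5.9 = 7.627; 7.627^1.520 ≈ 21.93 mb.
P_c = 1011 − 21.93 = 989.07 ≈ 989 mb.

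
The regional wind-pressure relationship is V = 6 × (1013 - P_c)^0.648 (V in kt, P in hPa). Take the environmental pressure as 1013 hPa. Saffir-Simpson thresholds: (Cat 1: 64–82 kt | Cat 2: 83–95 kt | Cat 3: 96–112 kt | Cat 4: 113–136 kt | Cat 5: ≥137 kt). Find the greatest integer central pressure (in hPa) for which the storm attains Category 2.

Category 2 begins at V = 83 kt.
Required ΔP = (83/6)^(1/0.648) = 13.833^1.543 ≈ 57.64 hPa.
P_c ≤ 1013 − 57.64 = 955.36, so the highest integer P_c is 955 hPa.

955 hPa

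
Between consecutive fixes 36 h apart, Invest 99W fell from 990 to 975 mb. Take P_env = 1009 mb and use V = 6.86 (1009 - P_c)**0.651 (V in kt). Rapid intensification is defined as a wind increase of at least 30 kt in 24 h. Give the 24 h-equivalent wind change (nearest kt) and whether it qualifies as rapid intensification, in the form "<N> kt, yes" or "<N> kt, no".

14 kt, no

V₁: ΔP = 19, V ≈ 6.86 × 19^0.651 ≈ 46.64 kt.
V₂: ΔP = 34, V ≈ 6.86 × 34^0.651 ≈ 68.13 kt.
ΔV over 36 h = 21.49 kt → 24 h equivalent = 21.49 × 24/36 ≈ 14.33 kt.
14 kt < 30 kt ⇒ not rapid intensification.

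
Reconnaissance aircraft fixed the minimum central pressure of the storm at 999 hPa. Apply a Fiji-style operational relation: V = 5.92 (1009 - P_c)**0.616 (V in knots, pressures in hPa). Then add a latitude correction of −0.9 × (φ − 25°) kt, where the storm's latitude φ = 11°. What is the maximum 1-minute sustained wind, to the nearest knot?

37 kt

ΔP = 1009 − 999 = 10 hPa.
10^0.616 ≈ 4.130.
V ≈ 5.92 × 4.130 ≈ 24.5 kt.
Latitude correction: −0.9 × (11 − 25) = 12.6 kt.
Corrected V ≈ 37.1 kt → 37 kt.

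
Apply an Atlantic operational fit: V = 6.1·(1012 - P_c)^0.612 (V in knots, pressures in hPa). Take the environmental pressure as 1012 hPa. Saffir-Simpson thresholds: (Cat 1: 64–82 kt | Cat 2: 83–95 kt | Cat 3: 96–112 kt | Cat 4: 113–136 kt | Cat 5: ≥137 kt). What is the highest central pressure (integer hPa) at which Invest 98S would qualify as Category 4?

894 hPa

Category 4 begins at V = 113 kt.
Required ΔP = (113/6.1)^(1/0.612) = 18.525^1.634 ≈ 117.89 hPa.
P_c ≤ 1012 − 117.89 = 894.11, so the highest integer P_c is 894 hPa.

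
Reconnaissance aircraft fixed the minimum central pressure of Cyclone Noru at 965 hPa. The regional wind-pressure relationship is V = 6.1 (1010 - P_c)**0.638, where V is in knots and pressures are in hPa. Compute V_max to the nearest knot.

ΔP = 1010 − 965 = 45 hPa.
45^0.638 ≈ 11.344.
V ≈ 6.1 × 11.344 ≈ 69.2 kt.

69 kt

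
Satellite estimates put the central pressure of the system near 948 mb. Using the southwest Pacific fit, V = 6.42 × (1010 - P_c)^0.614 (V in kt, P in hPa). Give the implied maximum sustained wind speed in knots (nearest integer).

ΔP = 1010 − 948 = 62 mb.
62^0.614 ≈ 12.605.
V ≈ 6.42 × 12.605 ≈ 80.9 kt.

81 kt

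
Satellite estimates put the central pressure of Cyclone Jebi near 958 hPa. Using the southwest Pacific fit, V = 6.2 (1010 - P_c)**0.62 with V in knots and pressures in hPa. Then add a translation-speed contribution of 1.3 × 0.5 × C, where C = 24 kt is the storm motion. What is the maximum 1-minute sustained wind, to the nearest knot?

ΔP = 1010 − 958 = 52 hPa.
52^0.62 ≈ 11.586.
V ≈ 6.2 × 11.586 ≈ 71.8 kt.
Translation term: 1.3 × 0.5 × 24 = 15.6 kt.
Corrected V ≈ 87.4 kt → 87 kt.

87 kt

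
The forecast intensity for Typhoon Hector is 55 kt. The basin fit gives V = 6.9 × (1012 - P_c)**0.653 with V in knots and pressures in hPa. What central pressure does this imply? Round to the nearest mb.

988 mb

ΔP = (V / 6.9)^(1/0.653) = (55/6.9)^1.531.
55/6.9 = 7.971; 7.971^1.531 ≈ 24.02 mb.
P_c = 1012 − 24.02 = 987.98 ≈ 988 mb.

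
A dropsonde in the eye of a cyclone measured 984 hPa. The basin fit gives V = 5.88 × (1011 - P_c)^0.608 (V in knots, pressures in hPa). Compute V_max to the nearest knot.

ΔP = 1011 − 984 = 27 hPa.
27^0.608 ≈ 7.418.
V ≈ 5.88 × 7.418 ≈ 43.6 kt.

44 kt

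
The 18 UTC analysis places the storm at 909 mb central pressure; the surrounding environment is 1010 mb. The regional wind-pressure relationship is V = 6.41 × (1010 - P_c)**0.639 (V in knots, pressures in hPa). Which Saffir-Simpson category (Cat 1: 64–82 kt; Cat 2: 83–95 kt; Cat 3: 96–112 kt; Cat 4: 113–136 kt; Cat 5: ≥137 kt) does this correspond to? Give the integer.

4

ΔP = 1010 − 909 = 101 mb.
V ≈ 6.41 × 101^0.639 = 6.41 × 19.09 ≈ 122 kt.
122 kt falls in the Category 4 band.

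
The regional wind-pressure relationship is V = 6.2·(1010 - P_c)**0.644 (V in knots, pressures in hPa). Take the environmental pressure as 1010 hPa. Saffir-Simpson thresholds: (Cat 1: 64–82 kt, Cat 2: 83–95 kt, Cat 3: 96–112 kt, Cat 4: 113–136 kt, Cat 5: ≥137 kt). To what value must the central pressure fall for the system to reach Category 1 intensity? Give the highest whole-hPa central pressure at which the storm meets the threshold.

972 hPa

Category 1 begins at V = 64 kt.
Required ΔP = (64/6.2)^(1/0.644) = 10.323^1.553 ≈ 37.52 hPa.
P_c ≤ 1010 − 37.52 = 972.48, so the highest integer P_c is 972 hPa.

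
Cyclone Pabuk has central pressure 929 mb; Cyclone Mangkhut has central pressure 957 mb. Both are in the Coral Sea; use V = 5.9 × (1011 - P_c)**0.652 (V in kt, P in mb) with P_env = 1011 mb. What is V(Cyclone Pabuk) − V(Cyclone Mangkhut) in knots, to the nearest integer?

Cyclone Pabuk: ΔP = 82; V ≈ 5.9 × 82^0.652 ≈ 104.39 kt.
Cyclone Mangkhut: ΔP = 54; V ≈ 5.9 × 54^0.652 ≈ 79.50 kt.
Difference ≈ 104.39 − 79.50 = 24.89 → 25 kt.

25 kt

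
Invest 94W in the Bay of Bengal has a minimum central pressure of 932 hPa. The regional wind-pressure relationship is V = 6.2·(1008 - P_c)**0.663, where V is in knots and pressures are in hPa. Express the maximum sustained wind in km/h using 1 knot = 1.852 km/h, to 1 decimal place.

ΔP = 1008 − 932 = 76 hPa.
V ≈ 6.2 × 76^0.663 = 6.2 × 17.660 ≈ 109.489 kt.
109.489 × 1.852 ≈ 202.77 km/h → 202.8 km/h.

202.8 km/h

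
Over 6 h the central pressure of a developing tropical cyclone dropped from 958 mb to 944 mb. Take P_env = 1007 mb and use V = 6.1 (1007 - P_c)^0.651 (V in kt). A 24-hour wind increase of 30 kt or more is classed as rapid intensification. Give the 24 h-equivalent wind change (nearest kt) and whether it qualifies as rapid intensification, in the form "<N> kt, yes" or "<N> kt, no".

V₁: ΔP = 49, V ≈ 6.1 × 49^0.651 ≈ 76.85 kt.
V₂: ΔP = 63, V ≈ 6.1 × 63^0.651 ≈ 90.51 kt.
ΔV over 6 h = 13.66 kt → 24 h equivalent = 13.66 × 24/6 ≈ 54.64 kt.
55 kt ≥ 30 kt ⇒ rapid intensification.

55 kt, yes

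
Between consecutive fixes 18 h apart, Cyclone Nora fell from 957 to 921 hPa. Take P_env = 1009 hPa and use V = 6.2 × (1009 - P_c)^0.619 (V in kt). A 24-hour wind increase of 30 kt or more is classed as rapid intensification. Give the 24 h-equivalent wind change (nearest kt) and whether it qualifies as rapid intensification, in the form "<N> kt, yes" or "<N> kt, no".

37 kt, yes

V₁: ΔP = 52, V ≈ 6.2 × 52^0.619 ≈ 71.55 kt.
V₂: ΔP = 88, V ≈ 6.2 × 88^0.619 ≈ 99.09 kt.
ΔV over 18 h = 27.54 kt → 24 h equivalent = 27.54 × 24/18 ≈ 36.72 kt.
37 kt ≥ 30 kt ⇒ rapid intensification.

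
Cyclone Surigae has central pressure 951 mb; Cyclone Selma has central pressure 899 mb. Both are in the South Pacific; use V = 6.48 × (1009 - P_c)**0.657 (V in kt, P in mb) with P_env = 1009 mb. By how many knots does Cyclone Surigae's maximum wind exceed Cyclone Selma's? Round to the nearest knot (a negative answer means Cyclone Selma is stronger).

-49 kt

Cyclone Surigae: ΔP = 58; V ≈ 6.48 × 58^0.657 ≈ 93.36 kt.
Cyclone Selma: ΔP = 110; V ≈ 6.48 × 110^0.657 ≈ 142.16 kt.
Difference ≈ 93.36 − 142.16 = -48.80 → -49 kt.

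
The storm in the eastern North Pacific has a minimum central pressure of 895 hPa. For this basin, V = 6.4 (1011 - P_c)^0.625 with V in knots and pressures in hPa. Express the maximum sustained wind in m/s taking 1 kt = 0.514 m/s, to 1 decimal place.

ΔP = 1011 − 895 = 116 hPa.
V ≈ 6.4 × 116^0.625 = 6.4 × 19.511 ≈ 124.872 kt.
124.872 × 0.514 ≈ 64.18 m/s → 64.2 m/s.

64.2 m/s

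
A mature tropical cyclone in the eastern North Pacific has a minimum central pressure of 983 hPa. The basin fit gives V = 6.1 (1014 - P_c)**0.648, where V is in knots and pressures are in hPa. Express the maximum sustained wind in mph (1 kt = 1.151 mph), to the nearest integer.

ΔP = 1014 − 983 = 31 hPa.
V ≈ 6.1 × 31^0.648 = 6.1 × 9.256 ≈ 56.459 kt.
56.459 × 1.151 ≈ 64.98 mph → 65 mph.

65 mph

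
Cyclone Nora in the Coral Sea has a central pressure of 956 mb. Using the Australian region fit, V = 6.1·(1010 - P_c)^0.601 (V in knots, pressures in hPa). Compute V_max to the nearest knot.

67 kt

ΔP = 1010 − 956 = 54 mb.
54^0.601 ≈ 10.994.
V ≈ 6.1 × 10.994 ≈ 67.1 kt.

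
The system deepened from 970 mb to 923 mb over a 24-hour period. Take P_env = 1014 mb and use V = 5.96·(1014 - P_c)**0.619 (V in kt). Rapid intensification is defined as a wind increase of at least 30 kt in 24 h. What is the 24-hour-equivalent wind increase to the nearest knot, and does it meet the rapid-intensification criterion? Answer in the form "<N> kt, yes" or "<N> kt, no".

35 kt, yes

V₁: ΔP = 44, V ≈ 5.96 × 44^0.619 ≈ 62.02 kt.
V₂: ΔP = 91, V ≈ 5.96 × 91^0.619 ≈ 97.25 kt.
ΔV over 24 h = 35.23 kt → 24 h equivalent = 35.23 × 24/24 ≈ 35.23 kt.
35 kt ≥ 30 kt ⇒ rapid intensification.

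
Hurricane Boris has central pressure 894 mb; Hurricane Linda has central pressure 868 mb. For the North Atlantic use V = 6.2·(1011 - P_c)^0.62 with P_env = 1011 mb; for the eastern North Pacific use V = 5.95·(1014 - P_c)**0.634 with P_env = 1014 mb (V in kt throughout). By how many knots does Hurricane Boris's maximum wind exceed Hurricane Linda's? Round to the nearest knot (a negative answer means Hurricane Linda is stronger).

-21 kt

Hurricane Boris: ΔP = 117; V ≈ 6.2 × 117^0.62 ≈ 118.76 kt.
Hurricane Linda: ΔP = 146; V ≈ 5.95 × 146^0.634 ≈ 140.19 kt.
Difference ≈ 118.76 − 140.19 = -21.43 → -21 kt.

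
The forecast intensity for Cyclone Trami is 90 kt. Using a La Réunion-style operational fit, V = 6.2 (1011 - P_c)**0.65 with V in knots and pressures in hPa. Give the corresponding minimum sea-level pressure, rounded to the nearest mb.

950 mb

ΔP = (V / 6.2)^(1/0.65) = (90/6.2)^1.538.
90/6.2 = 14.516; 14.516^1.538 ≈ 61.30 mb.
P_c = 1011 − 61.30 = 949.70 ≈ 950 mb.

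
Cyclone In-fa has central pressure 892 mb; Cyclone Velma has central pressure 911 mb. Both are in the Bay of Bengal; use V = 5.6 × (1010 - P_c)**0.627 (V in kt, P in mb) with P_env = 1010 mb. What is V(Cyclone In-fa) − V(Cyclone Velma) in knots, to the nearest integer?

Cyclone In-fa: ΔP = 118; V ≈ 5.6 × 118^0.627 ≈ 111.50 kt.
Cyclone Velma: ΔP = 99; V ≈ 5.6 × 99^0.627 ≈ 99.87 kt.
Difference ≈ 111.50 − 99.87 = 11.63 → 12 kt.

12 kt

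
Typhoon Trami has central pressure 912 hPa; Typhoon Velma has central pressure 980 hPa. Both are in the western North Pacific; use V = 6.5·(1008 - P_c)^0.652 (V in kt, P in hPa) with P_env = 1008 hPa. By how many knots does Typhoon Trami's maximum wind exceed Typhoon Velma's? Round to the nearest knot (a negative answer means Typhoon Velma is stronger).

70 kt

Typhoon Trami: ΔP = 96; V ≈ 6.5 × 96^0.652 ≈ 127.45 kt.
Typhoon Velma: ΔP = 28; V ≈ 6.5 × 28^0.652 ≈ 57.08 kt.
Difference ≈ 127.45 − 57.08 = 70.37 → 70 kt.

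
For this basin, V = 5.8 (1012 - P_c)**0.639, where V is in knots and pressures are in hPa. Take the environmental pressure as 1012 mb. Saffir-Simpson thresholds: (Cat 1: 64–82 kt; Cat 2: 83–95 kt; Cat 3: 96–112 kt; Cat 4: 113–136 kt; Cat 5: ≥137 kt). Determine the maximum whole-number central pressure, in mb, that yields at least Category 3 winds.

931 mb

Category 3 begins at V = 96 kt.
Required ΔP = (96/5.8)^(1/0.639) = 16.552^1.565 ≈ 80.80 mb.
P_c ≤ 1012 − 80.80 = 931.20, so the highest integer P_c is 931 mb.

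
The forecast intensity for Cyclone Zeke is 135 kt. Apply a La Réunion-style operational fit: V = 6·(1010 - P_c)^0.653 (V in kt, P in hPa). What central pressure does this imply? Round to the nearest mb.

892 mb

ΔP = (V / 6)^(1/0.653) = (135/6)^1.531.
135/6 = 22.500; 22.500^1.531 ≈ 117.69 mb.
P_c = 1010 − 117.69 = 892.31 ≈ 892 mb.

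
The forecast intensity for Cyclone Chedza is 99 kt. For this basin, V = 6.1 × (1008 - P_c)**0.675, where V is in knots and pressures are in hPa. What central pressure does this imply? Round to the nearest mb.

946 mb

ΔP = (V / 6.1)^(1/0.675) = (99/6.1)^1.481.
99/6.1 = 16.230; 16.230^1.481 ≈ 62.09 mb.
P_c = 1008 − 62.09 = 945.91 ≈ 946 mb.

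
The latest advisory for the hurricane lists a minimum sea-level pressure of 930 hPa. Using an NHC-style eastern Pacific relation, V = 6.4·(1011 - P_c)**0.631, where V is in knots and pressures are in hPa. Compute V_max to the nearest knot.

102 kt

ΔP = 1011 − 930 = 81 hPa.
81^0.631 ≈ 16.005.
V ≈ 6.4 × 16.005 ≈ 102.4 kt.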